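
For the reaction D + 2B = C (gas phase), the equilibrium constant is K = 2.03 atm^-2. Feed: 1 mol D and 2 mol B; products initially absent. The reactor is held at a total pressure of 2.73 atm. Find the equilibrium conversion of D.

X = 0.689

Let X = conversion of D (basis 1 mol D); extent of reaction ξ = X.
Species balance: n_D = 1 − X; n_B = 2 − 2X; n_C = X.
Summing: n_T = 3 − 2X.
y_i = n_i/n_T, p_i = y_i·P. K = p_C / (p_D p_B^2).
Setting this equal to 2.03 atm^-2 and taking the physical root (0 < X < 1) gives X = 0.689.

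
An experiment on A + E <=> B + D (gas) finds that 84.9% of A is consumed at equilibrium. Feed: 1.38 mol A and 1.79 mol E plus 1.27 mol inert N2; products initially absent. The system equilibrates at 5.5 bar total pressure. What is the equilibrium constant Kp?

Kp = 10.7

Let X = conversion of A (basis 1.38 mol A); extent of reaction ξ = 1.38X.
At extent ξ: n_A = 1.38 − 1.38X; n_E = 1.79 − 1.38X; n_B = 1.38X; n_D = 1.38X; n_I = 1.27 (inert).
Total moles n_T = 4.44 (Δν = 0, constant).
At X = 0.849: n_A = 0.208, n_E = 0.618, n_B = 1.17, n_D = 1.17, n_T = 4.44.
p_i = (n_i/n_T)·P. Kp = p_B p_D / (p_A p_E) = 10.7.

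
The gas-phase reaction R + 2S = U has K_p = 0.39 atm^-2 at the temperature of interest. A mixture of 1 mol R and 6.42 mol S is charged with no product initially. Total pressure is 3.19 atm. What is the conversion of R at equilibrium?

X = 0.733

Basis: 1 mol R initially; let X = conversion of R. Extent ξ = X.
At extent ξ: n_R = 1 − X; n_S = 6.42 − 2X; n_U = X.
Total moles n_T = 7.42 − 2X.
Mole fractions y_i = n_i/n_T; K_p = p_U / (p_R p_S^2) with p_i = y_i·P.
This yields a degree-3 equation in X; solving on (0,1), X = 0.733.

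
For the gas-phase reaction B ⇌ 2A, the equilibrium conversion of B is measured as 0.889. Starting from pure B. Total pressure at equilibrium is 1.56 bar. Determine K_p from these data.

K_p = 23.5 bar

Basis: 1 mol B initially; let X = conversion of B. Extent ξ = X.
Mole table: n_B = 1 − X; n_A = 2X.
Total moles n_T = 1 + X.
At X = 0.889: n_B = 0.111, n_A = 1.78, n_T = 1.89.
p_i = (n_i/n_T)·P. K_p = p_A^2 / (p_B) = 23.5 bar.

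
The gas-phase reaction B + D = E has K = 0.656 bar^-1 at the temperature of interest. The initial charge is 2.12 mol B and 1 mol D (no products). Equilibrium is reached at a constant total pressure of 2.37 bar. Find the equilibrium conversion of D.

Let X = conversion of D (basis 1 mol D); extent of reaction ξ = X.
Mole table: n_B = 2.12 − X; n_D = 1 − X; n_E = X.
n_T = Σnᵢ = 3.12 − X.
With p_i = (n_i/n_T)P, K = p_E / (p_B p_D).
Equating to 0.656 bar^-1 and solving on 0 < X < 1: X = 0.491.

X = 0.491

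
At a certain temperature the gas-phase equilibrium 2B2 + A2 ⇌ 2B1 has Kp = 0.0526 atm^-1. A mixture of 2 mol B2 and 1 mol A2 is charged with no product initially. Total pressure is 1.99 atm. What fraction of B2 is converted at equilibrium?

X = 0.150

Basis: 2 mol B2 initially; let X = conversion of B2. Extent ξ = X.
At extent ξ: n_B2 = 2 − 2X; n_A2 = 1 − X; n_B1 = 2X.
n_T = Σnᵢ = 3 − X.
Mole fractions y_i = n_i/n_T; Kp = p_B1^2 / (p_B2^2 p_A2) with p_i = y_i·P.
Substituting and setting equal to 0.0526 atm^-1 gives a polynomial in X; the root in (0,1) is X = 0.150.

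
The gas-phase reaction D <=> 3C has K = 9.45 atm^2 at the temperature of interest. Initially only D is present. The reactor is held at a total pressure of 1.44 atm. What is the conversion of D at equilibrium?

X = 0.672

Basis: 1 mol D initially; let X = conversion of D. Extent ξ = X.
Moles: n_D = 1 − X; n_C = 3X.
Summing: n_T = 1 + 2X.
With p_i = (n_i/n_T)P, K = p_C^3 / (p_D).
This yields a degree-3 equation in X; solving on (0,1), X = 0.672.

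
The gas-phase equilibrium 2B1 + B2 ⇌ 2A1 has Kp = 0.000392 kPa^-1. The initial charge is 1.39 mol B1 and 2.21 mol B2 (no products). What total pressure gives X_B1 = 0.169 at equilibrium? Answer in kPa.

P = 176 kPa

Basis: 1.39 mol B1 initially; let X = conversion of B1. Extent ξ = 0.695X.
Species balance: n_B1 = 1.39 − 1.39X; n_B2 = 2.21 − 0.695X; n_A1 = 1.39X.
Total moles n_T = 3.6 − 0.695X.
Kp = p_A1^2 / (p_B1^2 p_B2) with p_i = (n_i/n_T)·P.
At X = 0.169: the mole-fraction product g(X) = Π y_i^ν_i = 0.06883. Since Kp = g(X)·P^{-1}, P = (g/Kp)^(1/1) = (0.06883/0.000392)^(1/1) = 176 kPa.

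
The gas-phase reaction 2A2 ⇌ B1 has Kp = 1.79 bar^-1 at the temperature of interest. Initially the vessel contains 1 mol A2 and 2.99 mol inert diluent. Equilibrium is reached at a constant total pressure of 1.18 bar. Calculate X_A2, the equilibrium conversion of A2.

Take 1 mol A2 as basis and let X be its fractional conversion, so ξ = 0.5X.
Mole table: n_A2 = 1 − X; n_B1 = 0.5X; n_I = 2.99 (inert).
Summing: n_T = 3.99 − 0.5X.
With p_i = (n_i/n_T)P, Kp = p_B1 / (p_A2^2).
This yields a degree-2 equation in X; solving on (0,1), X = 0.401.

X = 0.401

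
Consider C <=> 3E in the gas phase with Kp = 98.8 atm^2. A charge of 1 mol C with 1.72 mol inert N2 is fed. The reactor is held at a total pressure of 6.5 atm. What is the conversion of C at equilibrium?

X = 0.737

Take 1 mol C as basis and let X be its fractional conversion, so ξ = X.
Moles: n_C = 1 − X; n_E = 3X; n_I = 1.72 (inert).
Total moles n_T = 2.72 + 2X.
Mole fractions y_i = n_i/n_T; Kp = p_E^3 / (p_C) with p_i = y_i·P.
Setting this equal to 98.8 atm^2 and taking the physical root (0 < X < 1) gives X = 0.737.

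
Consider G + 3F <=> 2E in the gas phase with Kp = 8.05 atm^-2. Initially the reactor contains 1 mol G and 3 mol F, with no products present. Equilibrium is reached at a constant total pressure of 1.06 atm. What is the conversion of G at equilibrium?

X = 0.549

Take 1 mol G as basis and let X be its fractional conversion, so ξ = X.
Moles: n_G = 1 − X; n_F = 3 − 3X; n_E = 2X.
Summing: n_T = 4 − 2X.
y_i = n_i/n_T, p_i = y_i·P. Kp = p_E^2 / (p_G p_F^3).
Equating to 8.05 atm^-2 and solving on 0 < X < 1: X = 0.549.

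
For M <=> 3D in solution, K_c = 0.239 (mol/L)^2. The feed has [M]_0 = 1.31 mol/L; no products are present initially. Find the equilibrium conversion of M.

X = 0.163

Let X = conversion of M; extent ξ = 1.31·X mol/L.
Concentrations: [M] = 1.31 − 1.31X; [D] = 3.93X.
K_c = [D]^3 / ([M]).
This equals 0.239 at X = 0.163 (the root in 0 < X < 1).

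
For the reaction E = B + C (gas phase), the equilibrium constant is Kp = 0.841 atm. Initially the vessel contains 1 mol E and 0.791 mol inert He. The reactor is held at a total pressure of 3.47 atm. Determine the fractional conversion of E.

Basis: 1 mol E initially; let X = conversion of E. Extent ξ = X.
At extent ξ: n_E = 1 − X; n_B = X; n_C = X; n_I = 0.791 (inert).
Total moles n_T = 1.79 + X.
With p_i = (n_i/n_T)P, Kp = p_B p_C / (p_E).
Equating to 0.841 atm and solving on 0 < X < 1: X = 0.519.

X = 0.519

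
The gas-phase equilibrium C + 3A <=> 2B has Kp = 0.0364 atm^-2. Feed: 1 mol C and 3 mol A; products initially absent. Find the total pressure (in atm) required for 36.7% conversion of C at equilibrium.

Let X = conversion of C (basis 1 mol C); extent of reaction ξ = X.
At extent ξ: n_C = 1 − X; n_A = 3 − 3X; n_B = 2X.
Total moles n_T = 4 − 2X.
Kp = p_B^2 / (p_C p_A^3) with p_i = (n_i/n_T)·P.
At X = 0.367: the mole-fraction product g(X) = Π y_i^ν_i = 1.326. Since Kp = g(X)·P^{-2}, P = (g/Kp)^(1/2) = (1.326/0.0364)^(1/2) = 6.03 atm.

P = 6.03 atm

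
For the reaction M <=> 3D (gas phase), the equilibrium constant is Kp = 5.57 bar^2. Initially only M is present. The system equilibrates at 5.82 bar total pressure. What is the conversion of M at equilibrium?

X = 0.214

Let X = conversion of M (basis 1 mol M); extent of reaction ξ = X.
Mole table: n_M = 1 − X; n_D = 3X.
Summing: n_T = 1 + 2X.
y_i = n_i/n_T, p_i = y_i·P. Kp = p_D^3 / (p_M).
This yields a degree-3 equation in X; solving on (0,1), X = 0.214.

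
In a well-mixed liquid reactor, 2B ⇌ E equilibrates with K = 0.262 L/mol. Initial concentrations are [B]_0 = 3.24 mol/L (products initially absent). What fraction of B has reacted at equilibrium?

X = 0.472

Let X = conversion of B; extent ξ = 3.24X/2 mol/L.
Concentrations: [B] = 3.24 − 3.24X; [E] = 1.62X.
K = [E] / ([B]^2).
Solving K = 0.262 for X ∈ (0,1): X = 0.472.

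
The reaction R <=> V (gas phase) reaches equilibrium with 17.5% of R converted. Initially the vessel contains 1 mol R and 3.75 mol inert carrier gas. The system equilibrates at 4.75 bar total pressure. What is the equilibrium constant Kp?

Let X = conversion of R (basis 1 mol R); extent of reaction ξ = X.
Moles: n_R = 1 − X; n_V = X; n_I = 3.75 (inert).
Total moles n_T = 4.75 (Δν = 0, constant).
At X = 0.175: n_R = 0.825, n_V = 0.175, n_T = 4.75.
p_i = (n_i/n_T)·P. Kp = p_V / (p_R) = 0.212.

Kp = 0.212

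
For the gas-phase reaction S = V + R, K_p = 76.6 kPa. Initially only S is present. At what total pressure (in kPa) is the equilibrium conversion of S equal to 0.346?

P = 563 kPa

Basis: 1 mol S initially; let X = conversion of S. Extent ξ = X.
Mole table: n_S = 1 − X; n_V = X; n_R = X.
n_T = Σnᵢ = 1 + X.
K_p = p_V p_R / (p_S) with p_i = (n_i/n_T)·P.
At X = 0.346: the mole-fraction product g(X) = Π y_i^ν_i = 0.136. Since K_p = g(X)·P^{1}, P = (K_p/g)^(1/1) = (76.6/0.136)^(1/1) = 563 kPa.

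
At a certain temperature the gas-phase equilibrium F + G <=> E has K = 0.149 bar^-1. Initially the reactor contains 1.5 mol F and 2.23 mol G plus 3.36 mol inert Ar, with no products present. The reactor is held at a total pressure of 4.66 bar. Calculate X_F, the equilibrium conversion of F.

X = 0.167

Let X = conversion of F (basis 1.5 mol F); extent of reaction ξ = 1.5X.
At extent ξ: n_F = 1.5 − 1.5X; n_G = 2.23 − 1.5X; n_E = 1.5X; n_I = 3.36 (inert).
n_T = Σnᵢ = 7.09 − 1.5X.
y_i = n_i/n_T, p_i = y_i·P. K = p_E / (p_F p_G).
Setting this equal to 0.149 bar^-1 and taking the physical root (0 < X < 1) gives X = 0.167.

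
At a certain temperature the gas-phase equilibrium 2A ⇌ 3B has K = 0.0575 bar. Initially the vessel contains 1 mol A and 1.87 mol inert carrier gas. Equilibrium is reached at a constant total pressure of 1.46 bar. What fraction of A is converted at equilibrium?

X = 0.266

Take 1 mol A as basis and let X be its fractional conversion, so ξ = 0.5X.
At extent ξ: n_A = 1 − X; n_B = 1.5X; n_I = 1.87 (inert).
n_T = Σnᵢ = 2.87 + 0.5X.
Mole fractions y_i = n_i/n_T; K = p_B^3 / (p_A^2) with p_i = y_i·P.
Substituting and setting equal to 0.0575 bar gives a polynomial in X; the root in (0,1) is X = 0.266.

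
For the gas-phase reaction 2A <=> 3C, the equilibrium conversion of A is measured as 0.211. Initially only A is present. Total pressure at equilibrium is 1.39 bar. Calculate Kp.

Let X = conversion of A (basis 1 mol A); extent of reaction ξ = 0.5X.
Moles: n_A = 1 − X; n_C = 1.5X.
Total moles n_T = 1 + 0.5X.
At X = 0.211: n_A = 0.789, n_C = 0.317, n_T = 1.11.
p_i = (n_i/n_T)·P. Kp = p_C^3 / (p_A^2) = 0.064 bar.

Kp = 0.064 bar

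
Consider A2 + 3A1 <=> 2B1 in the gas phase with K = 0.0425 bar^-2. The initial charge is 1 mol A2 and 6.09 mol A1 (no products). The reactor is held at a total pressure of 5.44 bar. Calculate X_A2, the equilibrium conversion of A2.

Take 1 mol A2 as basis and let X be its fractional conversion, so ξ = X.
At extent ξ: n_A2 = 1 − X; n_A1 = 6.09 − 3X; n_B1 = 2X.
Total moles n_T = 7.09 − 2X.
With p_i = (n_i/n_T)P, K = p_B1^2 / (p_A2 p_A1^3).
Substituting and setting equal to 0.0425 bar^-2 gives a polynomial in X; the root in (0,1) is X = 0.568.

X = 0.568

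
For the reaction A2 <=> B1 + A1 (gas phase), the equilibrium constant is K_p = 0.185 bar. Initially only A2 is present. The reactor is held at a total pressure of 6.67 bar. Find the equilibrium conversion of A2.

X = 0.164

Let X = conversion of A2 (basis 1 mol A2); extent of reaction ξ = X.
Mole table: n_A2 = 1 − X; n_B1 = X; n_A1 = X.
Total moles n_T = 1 + X.
y_i = n_i/n_T, p_i = y_i·P. K_p = p_B1 p_A1 / (p_A2).
Equating to 0.185 bar and solving on 0 < X < 1: X = 0.164.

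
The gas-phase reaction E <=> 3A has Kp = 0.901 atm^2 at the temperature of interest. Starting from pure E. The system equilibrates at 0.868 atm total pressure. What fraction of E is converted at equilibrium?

Basis: 1 mol E initially; let X = conversion of E. Extent ξ = X.
Moles: n_E = 1 − X; n_A = 3X.
Total moles n_T = 1 + 2X.
y_i = n_i/n_T, p_i = y_i·P. Kp = p_A^3 / (p_E).
Substituting and setting equal to 0.901 atm^2 gives a polynomial in X; the root in (0,1) is X = 0.444.

X = 0.444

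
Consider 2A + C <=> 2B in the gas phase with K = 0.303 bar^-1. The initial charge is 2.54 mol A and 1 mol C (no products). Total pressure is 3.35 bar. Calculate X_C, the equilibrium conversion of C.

Let X = conversion of C (basis 1 mol C); extent of reaction ξ = X.
Mole table: n_A = 2.54 − 2X; n_C = 1 − X; n_B = 2X.
Total moles n_T = 3.54 − X.
y_i = n_i/n_T, p_i = y_i·P. K = p_B^2 / (p_A^2 p_C).
Substituting and setting equal to 0.303 bar^-1 gives a polynomial in X; the root in (0,1) is X = 0.390.

X = 0.390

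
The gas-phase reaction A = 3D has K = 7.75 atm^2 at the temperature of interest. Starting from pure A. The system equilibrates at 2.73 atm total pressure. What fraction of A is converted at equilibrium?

X = 0.423

Take 1 mol A as basis and let X be its fractional conversion, so ξ = X.
At extent ξ: n_A = 1 − X; n_D = 3X.
Total moles n_T = 1 + 2X.
With p_i = (n_i/n_T)P, K = p_D^3 / (p_A).
This yields a degree-3 equation in X; solving on (0,1), X = 0.423.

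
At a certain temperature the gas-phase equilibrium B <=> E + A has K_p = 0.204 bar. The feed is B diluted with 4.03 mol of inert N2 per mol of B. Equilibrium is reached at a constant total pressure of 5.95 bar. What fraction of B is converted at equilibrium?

X = 0.347

Basis: 1 mol B initially; let X = conversion of B. Extent ξ = X.
Species balance: n_B = 1 − X; n_E = X; n_A = X; n_I = 4.03 (inert).
Summing: n_T = 5.03 + X.
y_i = n_i/n_T, p_i = y_i·P. K_p = p_E p_A / (p_B).
Substituting and setting equal to 0.204 bar gives a polynomial in X; the root in (0,1) is X = 0.347.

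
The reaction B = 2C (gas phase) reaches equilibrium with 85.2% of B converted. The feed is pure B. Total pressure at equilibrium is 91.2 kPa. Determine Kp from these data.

Let X = conversion of B (basis 1 mol B); extent of reaction ξ = X.
Moles: n_B = 1 − X; n_C = 2X.
Total moles n_T = 1 + X.
At X = 0.852: n_B = 0.148, n_C = 1.7, n_T = 1.85.
p_i = (n_i/n_T)·P. Kp = p_C^2 / (p_B) = 966 kPa.

Kp = 966 kPa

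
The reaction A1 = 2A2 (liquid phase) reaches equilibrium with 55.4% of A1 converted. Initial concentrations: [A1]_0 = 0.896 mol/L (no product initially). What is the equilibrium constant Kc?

Let X = conversion of A1.
Concentrations: [A1] = 0.896 − 0.896X; [A2] = 1.79X.
At X = 0.554: [A1] = 0.4, [A2] = 0.993.
Kc = [A2]^2 / ([A1]) = 2.47 mol/L.

Kc = 2.47 mol/L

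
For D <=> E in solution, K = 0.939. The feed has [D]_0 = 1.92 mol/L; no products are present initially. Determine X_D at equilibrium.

Let X = conversion of D; extent ξ = 1.92·X mol/L.
Concentrations: [D] = 1.92 − 1.92X; [E] = 1.92X.
K = [E] / ([D]).
This equals 0.939 at X = 0.484 (the root in 0 < X < 1).

X = 0.484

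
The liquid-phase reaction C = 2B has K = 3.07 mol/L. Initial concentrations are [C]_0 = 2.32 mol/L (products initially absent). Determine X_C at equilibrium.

X = 0.433

Let X = conversion of C; extent ξ = 2.32·X mol/L.
Concentrations: [C] = 2.32 − 2.32X; [B] = 4.64X.
K = [B]^2 / ([C]).
Setting equal to 3.07 and solving for X on (0,1) gives X = 0.433.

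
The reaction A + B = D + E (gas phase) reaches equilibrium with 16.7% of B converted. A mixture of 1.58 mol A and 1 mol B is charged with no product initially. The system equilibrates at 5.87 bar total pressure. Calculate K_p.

K_p = 0.0237

Let X = conversion of B (basis 1 mol B); extent of reaction ξ = X.
At extent ξ: n_A = 1.58 − X; n_B = 1 − X; n_D = X; n_E = X.
n_T stays at 2.58 (no change in mole number).
At X = 0.167: n_A = 1.41, n_B = 0.833, n_D = 0.167, n_E = 0.167, n_T = 2.58.
p_i = (n_i/n_T)·P. K_p = p_D p_E / (p_A p_B) = 0.0237.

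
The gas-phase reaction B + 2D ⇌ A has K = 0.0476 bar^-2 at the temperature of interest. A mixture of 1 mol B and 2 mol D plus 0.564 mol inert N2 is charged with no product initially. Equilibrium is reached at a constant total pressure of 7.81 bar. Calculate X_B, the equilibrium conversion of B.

X = 0.367

Basis: 1 mol B initially; let X = conversion of B. Extent ξ = X.
At extent ξ: n_B = 1 − X; n_D = 2 − 2X; n_A = X; n_I = 0.564 (inert).
Total moles n_T = 3.56 − 2X.
y_i = n_i/n_T, p_i = y_i·P. K = p_A / (p_B p_D^2).
Substituting and setting equal to 0.0476 bar^-2 gives a polynomial in X; the root in (0,1) is X = 0.367.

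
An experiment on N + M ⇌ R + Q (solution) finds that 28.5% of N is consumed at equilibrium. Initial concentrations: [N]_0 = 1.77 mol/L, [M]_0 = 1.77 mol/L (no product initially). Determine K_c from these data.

Let X = conversion of N.
Concentrations: [N] = 1.77 − 1.77X; [M] = 1.77 − 1.77X; [R] = 1.77X; [Q] = 1.77X.
At X = 0.285: [N] = 1.27, [M] = 1.27, [R] = 0.504, [Q] = 0.504.
K_c = [R] [Q] / ([N] [M]) = 0.159.

K_c = 0.159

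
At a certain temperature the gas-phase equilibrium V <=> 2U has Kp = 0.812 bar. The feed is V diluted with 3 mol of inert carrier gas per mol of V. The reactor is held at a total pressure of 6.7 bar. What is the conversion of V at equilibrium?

Basis: 1 mol V initially; let X = conversion of V. Extent ξ = X.
Species balance: n_V = 1 − X; n_U = 2X; n_I = 3 (inert).
Total moles n_T = 4 + X.
y_i = n_i/n_T, p_i = y_i·P. Kp = p_U^2 / (p_V).
Equating to 0.812 bar and solving on 0 < X < 1: X = 0.302.

X = 0.302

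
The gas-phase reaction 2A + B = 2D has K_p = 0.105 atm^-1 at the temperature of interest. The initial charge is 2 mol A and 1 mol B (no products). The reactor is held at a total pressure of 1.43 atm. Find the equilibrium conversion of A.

X = 0.173

Basis: 2 mol A initially; let X = conversion of A. Extent ξ = X.
Species balance: n_A = 2 − 2X; n_B = 1 − X; n_D = 2X.
n_T = Σnᵢ = 3 − X.
Mole fractions y_i = n_i/n_T; K_p = p_D^2 / (p_A^2 p_B) with p_i = y_i·P.
Substituting and setting equal to 0.105 atm^-1 gives a polynomial in X; the root in (0,1) is X = 0.173.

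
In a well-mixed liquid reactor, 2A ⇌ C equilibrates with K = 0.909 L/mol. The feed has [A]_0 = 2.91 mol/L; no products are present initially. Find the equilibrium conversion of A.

Let X = conversion of A; extent ξ = 2.91X/2 mol/L.
Concentrations: [A] = 2.91 − 2.91X; [C] = 1.46X.
K = [C] / ([A]^2).
This equals 0.909 at X = 0.650 (the root in 0 < X < 1).

X = 0.650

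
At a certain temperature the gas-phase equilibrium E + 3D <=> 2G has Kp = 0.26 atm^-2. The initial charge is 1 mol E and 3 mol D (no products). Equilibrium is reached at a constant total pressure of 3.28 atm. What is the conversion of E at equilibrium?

Let X = conversion of E (basis 1 mol E); extent of reaction ξ = X.
At extent ξ: n_E = 1 − X; n_D = 3 − 3X; n_G = 2X.
Total moles n_T = 4 − 2X.
y_i = n_i/n_T, p_i = y_i·P. Kp = p_G^2 / (p_E p_D^3).
Substituting and setting equal to 0.26 atm^-2 gives a polynomial in X; the root in (0,1) is X = 0.439.

X = 0.439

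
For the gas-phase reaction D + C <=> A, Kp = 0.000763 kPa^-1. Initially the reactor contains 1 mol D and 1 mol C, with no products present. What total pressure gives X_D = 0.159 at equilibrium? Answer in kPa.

P = 542 kPa

Take 1 mol D as basis and let X be its fractional conversion, so ξ = X.
Moles: n_D = 1 − X; n_C = 1 − X; n_A = X.
Summing: n_T = 2 − X.
Kp = p_A / (p_D p_C) with p_i = (n_i/n_T)·P.
At X = 0.159: the mole-fraction product g(X) = Π y_i^ν_i = 0.4139. Since Kp = g(X)·P^{-1}, P = (g/Kp)^(1/1) = (0.4139/0.000763)^(1/1) = 542 kPa.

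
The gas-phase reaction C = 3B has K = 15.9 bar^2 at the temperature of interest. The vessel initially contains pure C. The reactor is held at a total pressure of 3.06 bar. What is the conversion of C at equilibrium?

X = 0.501

Basis: 1 mol C initially; let X = conversion of C. Extent ξ = X.
Moles: n_C = 1 − X; n_B = 3X.
Summing: n_T = 1 + 2X.
y_i = n_i/n_T, p_i = y_i·P. K = p_B^3 / (p_C).
This yields a degree-3 equation in X; solving on (0,1), X = 0.501.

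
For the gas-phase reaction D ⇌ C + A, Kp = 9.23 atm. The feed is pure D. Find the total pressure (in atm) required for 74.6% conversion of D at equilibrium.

P = 7.36 atm

Take 1 mol D as basis and let X be its fractional conversion, so ξ = X.
At extent ξ: n_D = 1 − X; n_C = X; n_A = X.
n_T = Σnᵢ = 1 + X.
Kp = p_C p_A / (p_D) with p_i = (n_i/n_T)·P.
At X = 0.746: the mole-fraction product g(X) = Π y_i^ν_i = 1.255. Since Kp = g(X)·P^{1}, P = (Kp/g)^(1/1) = (9.23/1.255)^(1/1) = 7.36 atm.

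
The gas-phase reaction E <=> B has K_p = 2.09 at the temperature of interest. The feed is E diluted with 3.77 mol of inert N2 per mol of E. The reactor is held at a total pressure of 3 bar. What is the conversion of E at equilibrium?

Take 1 mol E as basis and let X be its fractional conversion, so ξ = X.
At extent ξ: n_E = 1 − X; n_B = X; n_I = 3.77 (inert).
Since Δν = 0, n_T = 4.77 throughout.
With p_i = (n_i/n_T)P, K_p = p_B / (p_E).
Setting this equal to 2.09 and taking the physical root (0 < X < 1) gives X = 0.676.

X = 0.676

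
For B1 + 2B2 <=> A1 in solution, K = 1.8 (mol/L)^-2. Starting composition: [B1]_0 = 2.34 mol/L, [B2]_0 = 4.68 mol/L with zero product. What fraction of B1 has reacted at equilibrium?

Let X = conversion of B1; extent ξ = 2.34·X mol/L.
Concentrations: [B1] = 2.34 − 2.34X; [B2] = 4.68 − 4.68X; [A1] = 2.34X.
K = [A1] / ([B1] [B2]^2).
Solving K = 1.8 for X ∈ (0,1): X = 0.735.

X = 0.735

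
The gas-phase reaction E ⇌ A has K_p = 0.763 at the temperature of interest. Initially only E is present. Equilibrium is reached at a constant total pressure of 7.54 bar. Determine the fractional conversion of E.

Let X = conversion of E (basis 1 mol E); extent of reaction ξ = X.
At extent ξ: n_E = 1 − X; n_A = X.
Total moles n_T = 1 (Δν = 0, constant).
y_i = n_i/n_T, p_i = y_i·P. K_p = p_A / (p_E).
Equating to 0.763 and solving on 0 < X < 1: X = 0.433.

X = 0.433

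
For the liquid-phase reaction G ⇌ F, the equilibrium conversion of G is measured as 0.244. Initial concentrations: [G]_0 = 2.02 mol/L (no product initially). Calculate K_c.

K_c = 0.323

Let X = conversion of G.
Concentrations: [G] = 2.02 − 2.02X; [F] = 2.02X.
At X = 0.244: [G] = 1.53, [F] = 0.493.
K_c = [F] / ([G]) = 0.323.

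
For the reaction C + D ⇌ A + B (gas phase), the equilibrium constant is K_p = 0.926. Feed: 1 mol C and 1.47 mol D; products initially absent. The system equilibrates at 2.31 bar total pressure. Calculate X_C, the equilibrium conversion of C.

X = 0.584

Basis: 1 mol C initially; let X = conversion of C. Extent ξ = X.
Species balance: n_C = 1 − X; n_D = 1.47 − X; n_A = X; n_B = X.
n_T stays at 2.47 (no change in mole number).
Mole fractions y_i = n_i/n_T; K_p = p_A p_B / (p_C p_D) with p_i = y_i·P.
Substituting and setting equal to 0.926 gives a polynomial in X; the root in (0,1) is X = 0.584.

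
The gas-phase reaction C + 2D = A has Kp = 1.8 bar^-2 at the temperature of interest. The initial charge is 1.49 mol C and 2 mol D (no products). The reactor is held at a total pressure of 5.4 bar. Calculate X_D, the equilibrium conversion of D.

Let X = conversion of D (basis 2 mol D); extent of reaction ξ = X.
Moles: n_C = 1.49 − X; n_D = 2 − 2X; n_A = X.
n_T = Σnᵢ = 3.49 − 2X.
y_i = n_i/n_T, p_i = y_i·P. Kp = p_A / (p_C p_D^2).
Setting this equal to 1.8 bar^-2 and taking the physical root (0 < X < 1) gives X = 0.857.

X = 0.857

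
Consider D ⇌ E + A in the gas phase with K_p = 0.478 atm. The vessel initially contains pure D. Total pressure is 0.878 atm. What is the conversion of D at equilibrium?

X = 0.594

Basis: 1 mol D initially; let X = conversion of D. Extent ξ = X.
At extent ξ: n_D = 1 − X; n_E = X; n_A = X.
Total moles n_T = 1 + X.
y_i = n_i/n_T, p_i = y_i·P. K_p = p_E p_A / (p_D).
Substituting and setting equal to 0.478 atm gives a polynomial in X; the root in (0,1) is X = 0.594.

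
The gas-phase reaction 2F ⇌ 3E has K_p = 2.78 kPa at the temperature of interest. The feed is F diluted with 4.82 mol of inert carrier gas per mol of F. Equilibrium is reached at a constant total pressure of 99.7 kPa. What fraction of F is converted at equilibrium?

Basis: 1 mol F initially; let X = conversion of F. Extent ξ = 0.5X.
Species balance: n_F = 1 − X; n_E = 1.5X; n_I = 4.82 (inert).
Summing: n_T = 5.82 + 0.5X.
With p_i = (n_i/n_T)P, K_p = p_E^3 / (p_F^2).
Equating to 2.78 kPa and solving on 0 < X < 1: X = 0.291.

X = 0.291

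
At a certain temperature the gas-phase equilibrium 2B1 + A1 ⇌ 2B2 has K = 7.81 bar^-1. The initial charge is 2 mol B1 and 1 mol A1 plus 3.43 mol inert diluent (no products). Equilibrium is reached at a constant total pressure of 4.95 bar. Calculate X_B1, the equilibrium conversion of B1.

Let X = conversion of B1 (basis 2 mol B1); extent of reaction ξ = X.
Species balance: n_B1 = 2 − 2X; n_A1 = 1 − X; n_B2 = 2X; n_I = 3.43 (inert).
Total moles n_T = 6.43 − X.
Mole fractions y_i = n_i/n_T; K = p_B2^2 / (p_B1^2 p_A1) with p_i = y_i·P.
This yields a degree-3 equation in X; solving on (0,1), X = 0.615.

X = 0.615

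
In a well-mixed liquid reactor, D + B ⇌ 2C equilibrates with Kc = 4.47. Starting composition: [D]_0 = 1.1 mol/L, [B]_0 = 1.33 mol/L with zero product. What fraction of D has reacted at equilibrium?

X = 0.562

Let X = conversion of D; extent ξ = 1.1·X mol/L.
Concentrations: [D] = 1.1 − 1.1X; [B] = 1.33 − 1.1X; [C] = 2.2X.
Kc = [C]^2 / ([D] [B]).
This equals 4.47 at X = 0.562 (the root in 0 < X < 1).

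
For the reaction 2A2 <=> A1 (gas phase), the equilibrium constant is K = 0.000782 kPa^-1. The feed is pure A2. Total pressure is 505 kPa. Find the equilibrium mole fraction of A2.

y_A2 = 0.767

Basis: 1 mol A2 initially; let X = conversion of A2. Extent ξ = 0.5X.
Mole table: n_A2 = 1 − X; n_A1 = 0.5X.
n_T = Σnᵢ = 1 − 0.5X.
With p_i = (n_i/n_T)P, K = p_A1 / (p_A2^2).
Equating to 0.000782 kPa^-1 and solving on 0 < X < 1: X = 0.377.
Then n_A2 = 0.623, n_T = 0.811, so y_A2 = 0.767.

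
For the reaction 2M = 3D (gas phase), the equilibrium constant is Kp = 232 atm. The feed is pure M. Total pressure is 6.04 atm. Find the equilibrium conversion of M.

X = 0.816

Take 1 mol M as basis and let X be its fractional conversion, so ξ = 0.5X.
Moles: n_M = 1 − X; n_D = 1.5X.
Total moles n_T = 1 + 0.5X.
y_i = n_i/n_T, p_i = y_i·P. Kp = p_D^3 / (p_M^2).
Substituting and setting equal to 232 atm gives a polynomial in X; the root in (0,1) is X = 0.816.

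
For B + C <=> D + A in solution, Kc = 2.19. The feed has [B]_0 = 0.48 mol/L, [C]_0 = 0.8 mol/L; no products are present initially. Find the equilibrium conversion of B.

Let X = conversion of B; extent ξ = 0.48·X mol/L.
Concentrations: [B] = 0.48 − 0.48X; [C] = 0.8 − 0.48X; [D] = 0.48X; [A] = 0.48X.
Kc = [D] [A] / ([B] [C]).
This equals 2.19 at X = 0.735 (the root in 0 < X < 1).

X = 0.735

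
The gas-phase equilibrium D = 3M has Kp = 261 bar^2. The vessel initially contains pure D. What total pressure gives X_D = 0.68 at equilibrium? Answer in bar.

Basis: 1 mol D initially; let X = conversion of D. Extent ξ = X.
Moles: n_D = 1 − X; n_M = 3X.
Summing: n_T = 1 + 2X.
Kp = p_M^3 / (p_D) with p_i = (n_i/n_T)·P.
At X = 0.68: the mole-fraction product g(X) = Π y_i^ν_i = 4.763. Since Kp = g(X)·P^{2}, P = (Kp/g)^(1/2) = (261/4.763)^(1/2) = 7.4 bar.

P = 7.4 bar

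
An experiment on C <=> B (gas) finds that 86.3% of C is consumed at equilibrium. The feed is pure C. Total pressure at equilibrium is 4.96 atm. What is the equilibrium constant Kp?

Let X = conversion of C (basis 1 mol C); extent of reaction ξ = X.
Moles: n_C = 1 − X; n_B = X.
Since Δν = 0, n_T = 1 throughout.
At X = 0.863: n_C = 0.137, n_B = 0.863, n_T = 1.
p_i = (n_i/n_T)·P. Kp = p_B / (p_C) = 6.3.

Kp = 6.3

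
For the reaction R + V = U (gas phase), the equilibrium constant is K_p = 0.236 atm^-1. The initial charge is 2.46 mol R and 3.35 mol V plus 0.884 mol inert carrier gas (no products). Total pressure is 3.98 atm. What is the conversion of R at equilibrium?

Let X = conversion of R (basis 2.46 mol R); extent of reaction ξ = 2.46X.
Moles: n_R = 2.46 − 2.46X; n_V = 3.35 − 2.46X; n_U = 2.46X; n_I = 0.884 (inert).
Total moles n_T = 6.69 − 2.46X.
Mole fractions y_i = n_i/n_T; K_p = p_U / (p_R p_V) with p_i = y_i·P.
Equating to 0.236 atm^-1 and solving on 0 < X < 1: X = 0.293.

X = 0.293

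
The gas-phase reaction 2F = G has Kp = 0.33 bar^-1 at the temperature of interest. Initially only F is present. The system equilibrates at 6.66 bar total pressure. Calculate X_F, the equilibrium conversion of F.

Basis: 1 mol F initially; let X = conversion of F. Extent ξ = 0.5X.
Moles: n_F = 1 − X; n_G = 0.5X.
n_T = Σnᵢ = 1 − 0.5X.
Mole fractions y_i = n_i/n_T; Kp = p_G / (p_F^2) with p_i = y_i·P.
This yields a degree-2 equation in X; solving on (0,1), X = 0.680.

X = 0.680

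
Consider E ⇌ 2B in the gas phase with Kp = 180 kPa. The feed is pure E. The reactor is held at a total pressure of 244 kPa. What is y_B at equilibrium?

y_B = 0.566

Basis: 1 mol E initially; let X = conversion of E. Extent ξ = X.
Species balance: n_E = 1 − X; n_B = 2X.
Summing: n_T = 1 + X.
y_i = n_i/n_T, p_i = y_i·P. Kp = p_B^2 / (p_E).
This yields a degree-2 equation in X; solving on (0,1), X = 0.395.
Then n_B = 0.789, n_T = 1.39, so y_B = 0.566.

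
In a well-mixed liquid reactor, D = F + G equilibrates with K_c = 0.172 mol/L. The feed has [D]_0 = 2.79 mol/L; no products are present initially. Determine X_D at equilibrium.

Let X = conversion of D; extent ξ = 2.79·X mol/L.
Concentrations: [D] = 2.79 − 2.79X; [F] = 2.79X; [G] = 2.79X.
K_c = [F] [G] / ([D]).
Equating to 0.172 mol/L: the physical root is X = 0.219.

X = 0.219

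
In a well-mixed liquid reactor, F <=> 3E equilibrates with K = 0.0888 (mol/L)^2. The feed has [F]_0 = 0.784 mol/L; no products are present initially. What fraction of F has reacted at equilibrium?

Let X = conversion of F; extent ξ = 0.784·X mol/L.
Concentrations: [F] = 0.784 − 0.784X; [E] = 2.35X.
K = [E]^3 / ([F]).
Setting equal to 0.0888 and solving for X on (0,1) gives X = 0.165.

X = 0.165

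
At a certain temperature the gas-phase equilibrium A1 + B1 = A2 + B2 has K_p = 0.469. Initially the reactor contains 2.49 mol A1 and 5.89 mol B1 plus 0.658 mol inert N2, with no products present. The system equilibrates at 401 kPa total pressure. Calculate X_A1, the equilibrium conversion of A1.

X = 0.587

Basis: 2.49 mol A1 initially; let X = conversion of A1. Extent ξ = 2.49X.
Moles: n_A1 = 2.49 − 2.49X; n_B1 = 5.89 − 2.49X; n_A2 = 2.49X; n_B2 = 2.49X; n_I = 0.658 (inert).
Since Δν = 0, n_T = 9.04 throughout.
Mole fractions y_i = n_i/n_T; K_p = p_A2 p_B2 / (p_A1 p_B1) with p_i = y_i·P.
This yields a degree-2 equation in X; solving on (0,1), X = 0.587.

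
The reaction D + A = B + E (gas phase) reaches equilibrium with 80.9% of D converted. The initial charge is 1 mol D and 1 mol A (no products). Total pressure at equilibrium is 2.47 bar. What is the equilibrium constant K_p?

K_p = 17.9

Let X = conversion of D (basis 1 mol D); extent of reaction ξ = X.
Species balance: n_D = 1 − X; n_A = 1 − X; n_B = X; n_E = X.
Total moles n_T = 2 (Δν = 0, constant).
At X = 0.809: n_D = 0.191, n_A = 0.191, n_B = 0.809, n_E = 0.809, n_T = 2.
p_i = (n_i/n_T)·P. K_p = p_B p_E / (p_D p_A) = 17.9.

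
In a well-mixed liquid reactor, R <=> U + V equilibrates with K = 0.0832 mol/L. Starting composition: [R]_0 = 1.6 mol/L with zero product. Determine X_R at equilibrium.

Let X = conversion of R; extent ξ = 1.6·X mol/L.
Concentrations: [R] = 1.6 − 1.6X; [U] = 1.6X; [V] = 1.6X.
K = [U] [V] / ([R]).
Solving K = 0.0832 for X ∈ (0,1): X = 0.204.

X = 0.204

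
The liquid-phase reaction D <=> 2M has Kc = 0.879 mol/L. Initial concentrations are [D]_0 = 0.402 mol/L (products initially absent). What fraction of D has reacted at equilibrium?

Let X = conversion of D; extent ξ = 0.402·X mol/L.
Concentrations: [D] = 0.402 − 0.402X; [M] = 0.804X.
Kc = [M]^2 / ([D]).
Setting equal to 0.879 and solving for X on (0,1) gives X = 0.515.

X = 0.515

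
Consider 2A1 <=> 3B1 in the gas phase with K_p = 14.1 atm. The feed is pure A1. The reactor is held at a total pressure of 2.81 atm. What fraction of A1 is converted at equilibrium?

X = 0.637

Basis: 1 mol A1 initially; let X = conversion of A1. Extent ξ = 0.5X.
Moles: n_A1 = 1 − X; n_B1 = 1.5X.
Summing: n_T = 1 + 0.5X.
y_i = n_i/n_T, p_i = y_i·P. K_p = p_B1^3 / (p_A1^2).
Setting this equal to 14.1 atm and taking the physical root (0 < X < 1) gives X = 0.637.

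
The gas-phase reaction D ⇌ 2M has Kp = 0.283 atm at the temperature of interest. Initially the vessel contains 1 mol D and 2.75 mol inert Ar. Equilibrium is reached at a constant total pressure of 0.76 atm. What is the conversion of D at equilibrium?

Let X = conversion of D (basis 1 mol D); extent of reaction ξ = X.
Mole table: n_D = 1 − X; n_M = 2X; n_I = 2.75 (inert).
n_T = Σnᵢ = 3.75 + X.
Mole fractions y_i = n_i/n_T; Kp = p_M^2 / (p_D) with p_i = y_i·P.
Setting this equal to 0.283 atm and taking the physical root (0 < X < 1) gives X = 0.460.

X = 0.460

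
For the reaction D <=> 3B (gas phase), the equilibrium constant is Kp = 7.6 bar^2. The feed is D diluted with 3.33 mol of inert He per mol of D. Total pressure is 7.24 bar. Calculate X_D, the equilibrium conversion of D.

X = 0.435

Take 1 mol D as basis and let X be its fractional conversion, so ξ = X.
At extent ξ: n_D = 1 − X; n_B = 3X; n_I = 3.33 (inert).
Total moles n_T = 4.33 + 2X.
With p_i = (n_i/n_T)P, Kp = p_B^3 / (p_D).
This yields a degree-3 equation in X; solving on (0,1), X = 0.435.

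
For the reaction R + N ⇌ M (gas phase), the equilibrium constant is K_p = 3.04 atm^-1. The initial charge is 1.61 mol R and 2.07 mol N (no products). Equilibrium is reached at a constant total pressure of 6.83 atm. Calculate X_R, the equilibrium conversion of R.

Let X = conversion of R (basis 1.61 mol R); extent of reaction ξ = 1.61X.
Moles: n_R = 1.61 − 1.61X; n_N = 2.07 − 1.61X; n_M = 1.61X.
Summing: n_T = 3.68 − 1.61X.
y_i = n_i/n_T, p_i = y_i·P. K_p = p_M / (p_R p_N).
Substituting and setting equal to 3.04 atm^-1 gives a polynomial in X; the root in (0,1) is X = 0.861.

X = 0.861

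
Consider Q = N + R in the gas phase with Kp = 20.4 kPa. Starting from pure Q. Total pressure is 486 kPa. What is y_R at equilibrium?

Let X = conversion of Q (basis 1 mol Q); extent of reaction ξ = X.
At extent ξ: n_Q = 1 − X; n_N = X; n_R = X.
Total moles n_T = 1 + X.
Mole fractions y_i = n_i/n_T; Kp = p_N p_R / (p_Q) with p_i = y_i·P.
Equating to 20.4 kPa and solving on 0 < X < 1: X = 0.201.
Then n_R = 0.201, n_T = 1.2, so y_R = 0.167.

y_R = 0.167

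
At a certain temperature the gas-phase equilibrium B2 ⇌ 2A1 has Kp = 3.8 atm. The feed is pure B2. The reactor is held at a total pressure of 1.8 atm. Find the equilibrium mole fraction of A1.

Take 1 mol B2 as basis and let X be its fractional conversion, so ξ = X.
At extent ξ: n_B2 = 1 − X; n_A1 = 2X.
Total moles n_T = 1 + X.
y_i = n_i/n_T, p_i = y_i·P. Kp = p_A1^2 / (p_B2).
Substituting and setting equal to 3.8 atm gives a polynomial in X; the root in (0,1) is X = 0.588.
Then n_A1 = 1.18, n_T = 1.59, so y_A1 = 0.740.

y_A1 = 0.740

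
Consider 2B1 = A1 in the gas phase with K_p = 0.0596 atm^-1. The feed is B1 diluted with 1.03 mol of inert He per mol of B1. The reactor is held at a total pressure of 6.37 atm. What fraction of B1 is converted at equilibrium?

X = 0.233

Let X = conversion of B1 (basis 1 mol B1); extent of reaction ξ = 0.5X.
Species balance: n_B1 = 1 − X; n_A1 = 0.5X; n_I = 1.03 (inert).
Total moles n_T = 2.03 − 0.5X.
y_i = n_i/n_T, p_i = y_i·P. K_p = p_A1 / (p_B1^2).
Substituting and setting equal to 0.0596 atm^-1 gives a polynomial in X; the root in (0,1) is X = 0.233.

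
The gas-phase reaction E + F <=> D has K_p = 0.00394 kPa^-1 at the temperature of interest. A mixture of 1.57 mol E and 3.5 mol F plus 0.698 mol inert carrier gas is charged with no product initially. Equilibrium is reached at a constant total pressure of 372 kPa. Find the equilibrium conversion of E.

X = 0.447

Take 1.57 mol E as basis and let X be its fractional conversion, so ξ = 1.57X.
At extent ξ: n_E = 1.57 − 1.57X; n_F = 3.5 − 1.57X; n_D = 1.57X; n_I = 0.698 (inert).
Total moles n_T = 5.77 − 1.57X.
y_i = n_i/n_T, p_i = y_i·P. K_p = p_D / (p_E p_F).
Substituting and setting equal to 0.00394 kPa^-1 gives a polynomial in X; the root in (0,1) is X = 0.447.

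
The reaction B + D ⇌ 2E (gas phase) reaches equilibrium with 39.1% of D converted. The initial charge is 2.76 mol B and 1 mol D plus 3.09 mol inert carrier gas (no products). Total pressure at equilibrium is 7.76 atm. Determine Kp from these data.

Take 1 mol D as basis and let X be its fractional conversion, so ξ = X.
Species balance: n_B = 2.76 − X; n_D = 1 − X; n_E = 2X; n_I = 3.09 (inert).
Total moles n_T = 6.85 (Δν = 0, constant).
At X = 0.391: n_B = 2.37, n_D = 0.609, n_E = 0.782, n_T = 6.85.
p_i = (n_i/n_T)·P. Kp = p_E^2 / (p_B p_D) = 0.424.

Kp = 0.424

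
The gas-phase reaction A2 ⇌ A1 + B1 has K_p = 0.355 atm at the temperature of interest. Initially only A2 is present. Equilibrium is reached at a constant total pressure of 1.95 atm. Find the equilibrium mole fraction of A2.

y_A2 = 0.436

Take 1 mol A2 as basis and let X be its fractional conversion, so ξ = X.
Moles: n_A2 = 1 − X; n_A1 = X; n_B1 = X.
n_T = Σnᵢ = 1 + X.
With p_i = (n_i/n_T)P, K_p = p_A1 p_B1 / (p_A2).
Substituting and setting equal to 0.355 atm gives a polynomial in X; the root in (0,1) is X = 0.392.
Then n_A2 = 0.608, n_T = 1.39, so y_A2 = 0.436.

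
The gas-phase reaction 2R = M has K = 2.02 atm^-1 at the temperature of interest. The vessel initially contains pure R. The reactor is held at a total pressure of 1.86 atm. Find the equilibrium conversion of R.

X = 0.750

Let X = conversion of R (basis 1 mol R); extent of reaction ξ = 0.5X.
At extent ξ: n_R = 1 − X; n_M = 0.5X.
n_T = Σnᵢ = 1 − 0.5X.
y_i = n_i/n_T, p_i = y_i·P. K = p_M / (p_R^2).
Substituting and setting equal to 2.02 atm^-1 gives a polynomial in X; the root in (0,1) is X = 0.750.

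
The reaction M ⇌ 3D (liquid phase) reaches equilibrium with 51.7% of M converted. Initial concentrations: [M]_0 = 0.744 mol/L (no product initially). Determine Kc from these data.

Let X = conversion of M.
Concentrations: [M] = 0.744 − 0.744X; [D] = 2.23X.
At X = 0.517: [M] = 0.359, [D] = 1.15.
Kc = [D]^3 / ([M]) = 4.28 (mol/L)^2.

Kc = 4.28 (mol/L)^2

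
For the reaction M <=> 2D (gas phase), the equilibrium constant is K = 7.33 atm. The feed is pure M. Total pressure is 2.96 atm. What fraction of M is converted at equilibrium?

X = 0.618

Let X = conversion of M (basis 1 mol M); extent of reaction ξ = X.
Species balance: n_M = 1 − X; n_D = 2X.
n_T = Σnᵢ = 1 + X.
With p_i = (n_i/n_T)P, K = p_D^2 / (p_M).
Setting this equal to 7.33 atm and taking the physical root (0 < X < 1) gives X = 0.618.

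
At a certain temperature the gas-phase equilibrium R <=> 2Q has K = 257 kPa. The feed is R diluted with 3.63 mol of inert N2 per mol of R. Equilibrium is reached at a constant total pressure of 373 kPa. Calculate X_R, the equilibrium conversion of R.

X = 0.600

Basis: 1 mol R initially; let X = conversion of R. Extent ξ = X.
Mole table: n_R = 1 − X; n_Q = 2X; n_I = 3.63 (inert).
Total moles n_T = 4.63 + X.
Mole fractions y_i = n_i/n_T; K = p_Q^2 / (p_R) with p_i = y_i·P.
Equating to 257 kPa and solving on 0 < X < 1: X = 0.600.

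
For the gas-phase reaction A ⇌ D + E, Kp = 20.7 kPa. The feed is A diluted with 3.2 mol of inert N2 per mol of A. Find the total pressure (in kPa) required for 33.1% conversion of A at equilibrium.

Basis: 1 mol A initially; let X = conversion of A. Extent ξ = X.
At extent ξ: n_A = 1 − X; n_D = X; n_E = X; n_I = 3.2 (inert).
Total moles n_T = 4.2 + X.
Kp = p_D p_E / (p_A) with p_i = (n_i/n_T)·P.
At X = 0.331: the mole-fraction product g(X) = Π y_i^ν_i = 0.03614. Since Kp = g(X)·P^{1}, P = (Kp/g)^(1/1) = (20.7/0.03614)^(1/1) = 573 kPa.

P = 573 kPa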